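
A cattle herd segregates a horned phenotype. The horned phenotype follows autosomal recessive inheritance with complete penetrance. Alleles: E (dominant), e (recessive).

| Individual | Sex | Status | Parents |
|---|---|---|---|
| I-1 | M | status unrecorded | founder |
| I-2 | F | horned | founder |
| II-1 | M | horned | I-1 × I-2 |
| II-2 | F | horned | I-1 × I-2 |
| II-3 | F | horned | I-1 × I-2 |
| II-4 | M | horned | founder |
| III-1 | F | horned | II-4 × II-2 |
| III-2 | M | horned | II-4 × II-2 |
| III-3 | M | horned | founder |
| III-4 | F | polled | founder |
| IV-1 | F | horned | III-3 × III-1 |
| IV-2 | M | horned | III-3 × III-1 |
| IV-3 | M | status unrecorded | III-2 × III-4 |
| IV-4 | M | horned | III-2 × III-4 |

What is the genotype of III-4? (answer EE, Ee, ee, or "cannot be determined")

Ee

From phenotype alone, III-4 is EE or Ee.
III-4 is polled so carries E and passed e to IV-4 (ee), so III-4 is Ee.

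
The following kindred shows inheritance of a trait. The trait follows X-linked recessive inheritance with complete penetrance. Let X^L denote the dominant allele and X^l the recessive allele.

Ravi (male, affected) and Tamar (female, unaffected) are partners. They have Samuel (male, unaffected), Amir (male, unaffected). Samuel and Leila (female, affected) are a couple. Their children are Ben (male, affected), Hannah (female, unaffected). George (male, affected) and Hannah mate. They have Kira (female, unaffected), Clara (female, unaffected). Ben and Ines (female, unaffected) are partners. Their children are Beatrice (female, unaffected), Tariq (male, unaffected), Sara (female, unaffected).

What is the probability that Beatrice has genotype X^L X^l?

Beatrice is unaffected so carries L and received l from Ben (X^l Y), so Beatrice is X^L X^l, giving P(X^L X^l) = 1.

1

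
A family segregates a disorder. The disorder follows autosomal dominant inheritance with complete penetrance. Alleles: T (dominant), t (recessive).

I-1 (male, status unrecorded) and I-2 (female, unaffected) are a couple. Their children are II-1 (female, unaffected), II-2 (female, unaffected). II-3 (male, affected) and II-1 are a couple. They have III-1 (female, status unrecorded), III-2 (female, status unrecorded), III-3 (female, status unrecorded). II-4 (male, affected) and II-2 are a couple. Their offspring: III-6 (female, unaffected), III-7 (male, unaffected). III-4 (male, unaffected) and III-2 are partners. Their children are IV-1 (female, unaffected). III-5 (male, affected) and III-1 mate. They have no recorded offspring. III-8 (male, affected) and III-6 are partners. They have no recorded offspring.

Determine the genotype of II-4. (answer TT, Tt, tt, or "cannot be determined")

From phenotype alone, II-4 is TT or Tt.
II-4 is affected so carries T and passed t to III-6 (tt), so II-4 is Tt.

Tt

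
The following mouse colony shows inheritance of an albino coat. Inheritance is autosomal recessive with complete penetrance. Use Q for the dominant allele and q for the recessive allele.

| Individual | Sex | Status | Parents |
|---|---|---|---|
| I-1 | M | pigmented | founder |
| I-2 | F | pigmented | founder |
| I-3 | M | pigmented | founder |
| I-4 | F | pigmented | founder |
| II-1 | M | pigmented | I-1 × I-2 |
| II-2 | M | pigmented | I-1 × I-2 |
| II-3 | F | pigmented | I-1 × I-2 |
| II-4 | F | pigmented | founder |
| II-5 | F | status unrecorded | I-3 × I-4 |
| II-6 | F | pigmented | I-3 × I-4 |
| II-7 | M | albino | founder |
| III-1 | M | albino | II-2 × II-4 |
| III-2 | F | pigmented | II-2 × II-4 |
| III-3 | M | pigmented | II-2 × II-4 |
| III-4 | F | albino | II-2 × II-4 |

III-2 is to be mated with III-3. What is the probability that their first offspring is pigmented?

8/9

II-2 is pigmented so carries Q and passed q to III-1 (qq), so II-2 is Qq.
II-4 is pigmented so carries Q and passed q to III-1 (qq), so II-4 is Qq.
III-2 is a pigmented offspring of II-2 (Qq) × II-4 (Qq), whose cross gives 1/4 QQ : 1/2 Qq : 1/4 qq; conditioning on being pigmented, III-2 is QQ with probability 1/3, Qq with probability 2/3.
III-3 is a pigmented offspring of II-2 (Qq) × II-4 (Qq), whose cross gives 1/4 QQ : 1/2 Qq : 1/4 qq; conditioning on being pigmented, III-3 is QQ with probability 1/3, Qq with probability 2/3.
Summing over parental genotype combinations, P(offspring is pigmented) = 1/9·1 + 2/9·1 + 2/9·1 + 4/9·3/4 = 8/9.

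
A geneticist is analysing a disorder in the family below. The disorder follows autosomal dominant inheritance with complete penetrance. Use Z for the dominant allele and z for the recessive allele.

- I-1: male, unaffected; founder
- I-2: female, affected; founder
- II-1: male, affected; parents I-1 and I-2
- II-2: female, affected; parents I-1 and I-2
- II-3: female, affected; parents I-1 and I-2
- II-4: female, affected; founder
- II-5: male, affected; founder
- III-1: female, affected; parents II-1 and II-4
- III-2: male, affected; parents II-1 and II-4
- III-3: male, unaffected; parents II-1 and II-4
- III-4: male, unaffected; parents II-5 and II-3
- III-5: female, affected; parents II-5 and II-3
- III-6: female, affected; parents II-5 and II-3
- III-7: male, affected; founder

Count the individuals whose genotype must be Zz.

5

Obligate heterozygotes: II-1 is affected so carries Z and received z from I-1 (zz), so II-1 is Zz; II-2 is affected so carries Z and received z from I-1 (zz), so II-2 is Zz; II-3 is affected so carries Z and received z from I-1 (zz), so II-3 is Zz; II-4 is affected so carries Z and passed z to III-3 (zz), so II-4 is Zz; II-5 is affected so carries Z and passed z to III-4 (zz), so II-5 is Zz.
Every other individual is either homozygous by phenotype or has at least one consistent homozygous assignment, so the count is 5.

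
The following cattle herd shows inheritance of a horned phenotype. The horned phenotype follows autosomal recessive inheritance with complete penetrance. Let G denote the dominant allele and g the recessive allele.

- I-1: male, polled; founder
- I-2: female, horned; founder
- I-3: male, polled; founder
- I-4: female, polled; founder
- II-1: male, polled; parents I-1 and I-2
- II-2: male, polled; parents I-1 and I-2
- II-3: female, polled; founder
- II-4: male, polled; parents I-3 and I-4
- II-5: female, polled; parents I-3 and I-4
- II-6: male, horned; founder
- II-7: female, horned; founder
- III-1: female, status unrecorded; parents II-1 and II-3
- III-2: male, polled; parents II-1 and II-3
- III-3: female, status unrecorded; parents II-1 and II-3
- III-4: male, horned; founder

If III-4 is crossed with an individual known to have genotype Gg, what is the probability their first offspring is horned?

1/2

III-4 is horned, so III-4 is gg.
The cross gives 1/2 Gg : 1/2 gg, so P(offspring is horned) = 1/2.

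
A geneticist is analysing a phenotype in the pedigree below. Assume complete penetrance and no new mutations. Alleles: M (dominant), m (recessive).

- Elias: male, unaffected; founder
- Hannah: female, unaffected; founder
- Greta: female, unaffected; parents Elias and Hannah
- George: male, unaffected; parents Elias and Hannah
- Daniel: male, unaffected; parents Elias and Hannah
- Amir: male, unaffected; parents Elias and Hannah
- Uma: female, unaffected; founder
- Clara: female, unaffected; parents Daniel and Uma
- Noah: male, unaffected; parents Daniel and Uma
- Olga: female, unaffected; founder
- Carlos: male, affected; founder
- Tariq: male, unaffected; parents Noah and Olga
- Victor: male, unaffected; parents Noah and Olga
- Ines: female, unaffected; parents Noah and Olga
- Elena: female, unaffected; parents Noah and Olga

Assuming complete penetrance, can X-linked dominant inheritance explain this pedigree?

A consistent assignment under X-linked dominant exists: Elias X^m Y, Hannah X^m X^m, Greta X^m X^m, George X^m Y, Daniel X^m Y, Amir X^m Y, Uma X^m X^m, Clara X^m X^m, Noah X^m Y, Olga X^m X^m, Carlos X^M Y, Tariq X^m Y, Victor X^m Y, Ines X^m X^m, Elena X^m X^m.
In this assignment every recorded phenotype matches its genotype and every non-founder's genotype is obtainable from its parents' genotypes, so the pedigree is consistent.

Yes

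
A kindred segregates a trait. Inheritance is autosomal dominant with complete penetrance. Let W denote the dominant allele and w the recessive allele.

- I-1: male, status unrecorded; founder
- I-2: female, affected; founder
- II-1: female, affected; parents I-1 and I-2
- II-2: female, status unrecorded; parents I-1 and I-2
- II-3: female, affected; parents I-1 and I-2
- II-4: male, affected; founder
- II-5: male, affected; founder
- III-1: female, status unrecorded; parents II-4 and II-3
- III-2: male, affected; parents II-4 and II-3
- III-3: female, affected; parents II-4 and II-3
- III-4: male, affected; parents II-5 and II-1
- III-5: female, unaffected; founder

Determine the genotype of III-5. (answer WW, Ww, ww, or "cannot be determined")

ww

III-5 is unaffected, so III-5 is ww.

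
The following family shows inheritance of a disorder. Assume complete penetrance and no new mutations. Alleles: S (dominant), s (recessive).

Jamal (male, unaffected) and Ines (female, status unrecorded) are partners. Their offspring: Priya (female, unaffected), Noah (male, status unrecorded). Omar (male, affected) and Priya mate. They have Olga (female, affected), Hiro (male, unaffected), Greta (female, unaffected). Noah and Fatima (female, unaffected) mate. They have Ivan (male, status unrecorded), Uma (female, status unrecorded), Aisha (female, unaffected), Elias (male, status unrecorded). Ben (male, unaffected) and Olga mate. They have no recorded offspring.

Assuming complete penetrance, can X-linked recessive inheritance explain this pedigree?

Yes

A consistent assignment under X-linked recessive exists: Jamal X^S Y, Ines X^S X^s, Priya X^S X^s, Noah X^S Y, Omar X^s Y, Fatima X^S X^S, Olga X^s X^s, Hiro X^S Y, Greta X^S X^s, Ben X^S Y, Ivan X^S Y, Uma X^S X^S, Aisha X^S X^S, Elias X^S Y.
In this assignment every recorded phenotype matches its genotype and every non-founder's genotype is obtainable from its parents' genotypes, so the pedigree is consistent.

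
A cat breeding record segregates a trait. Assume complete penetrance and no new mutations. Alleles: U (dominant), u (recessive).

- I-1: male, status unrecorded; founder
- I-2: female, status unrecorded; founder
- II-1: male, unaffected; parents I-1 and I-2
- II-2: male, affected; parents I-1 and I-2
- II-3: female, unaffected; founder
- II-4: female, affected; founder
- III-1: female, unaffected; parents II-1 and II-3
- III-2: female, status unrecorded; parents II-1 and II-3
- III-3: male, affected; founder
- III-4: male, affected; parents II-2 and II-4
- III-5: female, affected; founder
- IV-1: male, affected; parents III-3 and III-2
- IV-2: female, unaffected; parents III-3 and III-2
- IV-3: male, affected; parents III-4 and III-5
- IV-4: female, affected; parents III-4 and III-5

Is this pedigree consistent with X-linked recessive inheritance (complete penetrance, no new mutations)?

Yes

A consistent assignment under X-linked recessive exists: I-1 X^U Y, I-2 X^U X^u, II-1 X^U Y, II-2 X^u Y, II-3 X^U X^u, II-4 X^u X^u, III-1 X^U X^U, III-2 X^U X^u, III-3 X^u Y, III-4 X^u Y, III-5 X^u X^u, IV-1 X^u Y, IV-2 X^U X^u, IV-3 X^u Y, IV-4 X^u X^u.
In this assignment every recorded phenotype matches its genotype and every non-founder's genotype is obtainable from its parents' genotypes, so the pedigree is consistent.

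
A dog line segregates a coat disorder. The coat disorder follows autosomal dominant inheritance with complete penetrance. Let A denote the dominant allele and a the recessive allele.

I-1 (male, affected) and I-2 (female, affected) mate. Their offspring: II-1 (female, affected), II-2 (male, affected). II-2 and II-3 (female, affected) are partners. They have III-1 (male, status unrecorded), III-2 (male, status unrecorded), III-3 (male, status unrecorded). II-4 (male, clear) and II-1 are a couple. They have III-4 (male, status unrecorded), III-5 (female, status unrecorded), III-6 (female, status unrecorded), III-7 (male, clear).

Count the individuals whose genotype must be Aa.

1

Obligate heterozygotes: II-1 is affected so carries A and passed a to III-7 (aa), so II-1 is Aa.
Every other individual is either homozygous by phenotype or has at least one consistent homozygous assignment, so the count is 1.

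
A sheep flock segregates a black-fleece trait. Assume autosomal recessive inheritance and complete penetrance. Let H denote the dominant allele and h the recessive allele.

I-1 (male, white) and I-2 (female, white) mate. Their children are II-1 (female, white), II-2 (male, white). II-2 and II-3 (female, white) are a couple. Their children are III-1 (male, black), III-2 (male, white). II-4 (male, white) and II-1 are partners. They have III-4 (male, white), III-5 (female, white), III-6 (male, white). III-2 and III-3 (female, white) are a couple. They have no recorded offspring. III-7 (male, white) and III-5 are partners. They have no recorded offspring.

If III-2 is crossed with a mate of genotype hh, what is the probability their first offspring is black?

II-2 is white so carries H and passed h to III-1 (hh), so II-2 is Hh.
II-3 is white so carries H and passed h to III-1 (hh), so II-3 is Hh.
III-2 is a white offspring of II-2 (Hh) × II-3 (Hh), whose cross gives 1/4 HH : 1/2 Hh : 1/4 hh; conditioning on being white, III-2 is HH with probability 1/3, Hh with probability 2/3.
Summing over parental genotype combinations, P(offspring is black) = 2/3·1/2 = 1/3.

1/3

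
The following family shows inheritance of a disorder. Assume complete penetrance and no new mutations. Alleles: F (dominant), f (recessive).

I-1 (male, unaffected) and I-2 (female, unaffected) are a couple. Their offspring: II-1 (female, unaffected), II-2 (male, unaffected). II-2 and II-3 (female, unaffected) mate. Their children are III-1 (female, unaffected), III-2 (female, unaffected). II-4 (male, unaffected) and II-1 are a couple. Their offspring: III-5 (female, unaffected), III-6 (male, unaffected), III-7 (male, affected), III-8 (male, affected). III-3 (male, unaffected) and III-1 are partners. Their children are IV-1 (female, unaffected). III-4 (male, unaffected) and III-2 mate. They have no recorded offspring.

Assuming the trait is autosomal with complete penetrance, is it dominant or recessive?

recessive

II-4 and II-1 are both unaffected yet have an affected child III-7. Under dominance, an affected child requires at least one affected parent, so the trait cannot be dominant.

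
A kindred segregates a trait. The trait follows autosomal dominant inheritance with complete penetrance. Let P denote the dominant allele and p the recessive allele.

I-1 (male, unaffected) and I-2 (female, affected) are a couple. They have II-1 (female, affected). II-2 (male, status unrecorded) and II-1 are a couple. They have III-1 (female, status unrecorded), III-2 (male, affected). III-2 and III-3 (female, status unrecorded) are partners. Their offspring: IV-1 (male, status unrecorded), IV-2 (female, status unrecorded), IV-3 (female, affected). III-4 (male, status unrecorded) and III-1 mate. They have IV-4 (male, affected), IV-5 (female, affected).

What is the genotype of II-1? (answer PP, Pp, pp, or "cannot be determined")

Pp

From phenotype alone, II-1 is PP or Pp.
II-1 is affected so carries P and received p from I-1 (pp), so II-1 is Pp.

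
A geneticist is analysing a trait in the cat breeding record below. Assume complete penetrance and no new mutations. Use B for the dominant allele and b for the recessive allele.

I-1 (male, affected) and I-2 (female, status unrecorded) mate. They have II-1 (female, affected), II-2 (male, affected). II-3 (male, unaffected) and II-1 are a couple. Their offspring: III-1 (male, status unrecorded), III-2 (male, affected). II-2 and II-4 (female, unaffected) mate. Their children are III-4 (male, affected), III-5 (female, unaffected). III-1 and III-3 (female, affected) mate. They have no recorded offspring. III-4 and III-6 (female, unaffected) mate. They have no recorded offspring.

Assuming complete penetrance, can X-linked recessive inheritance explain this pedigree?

Yes

A consistent assignment under X-linked recessive exists: I-1 X^b Y, I-2 X^B X^b, II-1 X^b X^b, II-2 X^b Y, II-3 X^B Y, II-4 X^B X^b, III-1 X^b Y, III-2 X^b Y, III-3 X^b X^b, III-4 X^b Y, III-5 X^B X^b, III-6 X^B X^B.
In this assignment every recorded phenotype matches its genotype and every non-founder's genotype is obtainable from its parents' genotypes, so the pedigree is consistent.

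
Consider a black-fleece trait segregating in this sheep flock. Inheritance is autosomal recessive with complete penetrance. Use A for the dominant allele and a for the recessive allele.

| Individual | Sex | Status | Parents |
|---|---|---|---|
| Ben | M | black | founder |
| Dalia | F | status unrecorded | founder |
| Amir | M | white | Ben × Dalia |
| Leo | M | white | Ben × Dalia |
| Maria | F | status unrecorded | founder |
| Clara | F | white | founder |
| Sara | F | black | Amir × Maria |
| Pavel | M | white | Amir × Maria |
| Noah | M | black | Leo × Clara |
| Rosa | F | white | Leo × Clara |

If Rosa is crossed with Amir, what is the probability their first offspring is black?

1/6

Leo is white so carries A and received a from Ben (aa), so Leo is Aa.
Clara is white so carries A and passed a to Noah (aa), so Clara is Aa.
Rosa is a white offspring of Leo (Aa) × Clara (Aa), whose cross gives 1/4 AA : 1/2 Aa : 1/4 aa; conditioning on being white, Rosa is AA with probability 1/3, Aa with probability 2/3.
Amir is white so carries A and received a from Ben (aa), so Amir is Aa.
Summing over parental genotype combinations, P(offspring is black) = 2/3·1/4 = 1/6.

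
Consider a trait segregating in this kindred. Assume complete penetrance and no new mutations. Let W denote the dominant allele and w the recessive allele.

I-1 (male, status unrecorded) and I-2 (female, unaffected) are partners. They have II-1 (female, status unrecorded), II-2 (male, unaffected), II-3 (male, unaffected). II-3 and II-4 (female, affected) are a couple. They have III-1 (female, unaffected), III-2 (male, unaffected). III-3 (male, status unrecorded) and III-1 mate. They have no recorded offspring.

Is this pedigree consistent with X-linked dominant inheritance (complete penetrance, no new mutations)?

A consistent assignment under X-linked dominant exists: I-1 X^W Y, I-2 X^w X^w, II-1 X^W X^w, II-2 X^w Y, II-3 X^w Y, II-4 X^W X^w, III-1 X^w X^w, III-2 X^w Y, III-3 X^W Y.
In this assignment every recorded phenotype matches its genotype and every non-founder's genotype is obtainable from its parents' genotypes, so the pedigree is consistent.

Yes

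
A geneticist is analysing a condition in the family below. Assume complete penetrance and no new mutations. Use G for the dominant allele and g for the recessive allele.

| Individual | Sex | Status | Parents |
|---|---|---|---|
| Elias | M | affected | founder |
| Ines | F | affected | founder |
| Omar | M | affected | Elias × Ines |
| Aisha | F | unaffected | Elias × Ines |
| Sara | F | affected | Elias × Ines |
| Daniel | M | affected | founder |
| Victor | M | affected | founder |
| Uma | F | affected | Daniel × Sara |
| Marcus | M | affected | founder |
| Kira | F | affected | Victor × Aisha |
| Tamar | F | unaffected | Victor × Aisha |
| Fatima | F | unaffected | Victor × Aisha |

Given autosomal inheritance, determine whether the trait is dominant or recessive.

dominant

Elias and Ines are both affected yet have an unaffected child Aisha. Under a recessive model two affected parents are homozygous and every child would be affected, so the trait cannot be recessive.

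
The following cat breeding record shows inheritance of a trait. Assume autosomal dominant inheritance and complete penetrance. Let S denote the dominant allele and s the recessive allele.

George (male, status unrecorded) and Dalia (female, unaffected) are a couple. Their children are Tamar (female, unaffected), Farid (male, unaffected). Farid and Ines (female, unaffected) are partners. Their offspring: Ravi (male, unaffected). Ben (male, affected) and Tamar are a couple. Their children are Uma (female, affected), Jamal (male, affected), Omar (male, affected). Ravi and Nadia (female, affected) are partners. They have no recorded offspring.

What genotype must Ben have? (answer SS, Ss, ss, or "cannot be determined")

Ben's phenotype allows SS or Ss, and no parent or child forces a single allele at both positions; consistent genotype assignments exist with Ben as SS or Ss.

cannot be determined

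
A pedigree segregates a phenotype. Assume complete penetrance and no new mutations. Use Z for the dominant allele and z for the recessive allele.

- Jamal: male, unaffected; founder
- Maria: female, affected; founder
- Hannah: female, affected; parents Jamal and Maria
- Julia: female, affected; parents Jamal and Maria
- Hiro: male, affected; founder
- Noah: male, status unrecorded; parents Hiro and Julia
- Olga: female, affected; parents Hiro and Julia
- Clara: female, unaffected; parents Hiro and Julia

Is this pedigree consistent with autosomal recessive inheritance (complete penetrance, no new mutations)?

Under autosomal recessive, Clara (unaffected, female) cannot arise from Hiro (affected) × Julia (affected).

No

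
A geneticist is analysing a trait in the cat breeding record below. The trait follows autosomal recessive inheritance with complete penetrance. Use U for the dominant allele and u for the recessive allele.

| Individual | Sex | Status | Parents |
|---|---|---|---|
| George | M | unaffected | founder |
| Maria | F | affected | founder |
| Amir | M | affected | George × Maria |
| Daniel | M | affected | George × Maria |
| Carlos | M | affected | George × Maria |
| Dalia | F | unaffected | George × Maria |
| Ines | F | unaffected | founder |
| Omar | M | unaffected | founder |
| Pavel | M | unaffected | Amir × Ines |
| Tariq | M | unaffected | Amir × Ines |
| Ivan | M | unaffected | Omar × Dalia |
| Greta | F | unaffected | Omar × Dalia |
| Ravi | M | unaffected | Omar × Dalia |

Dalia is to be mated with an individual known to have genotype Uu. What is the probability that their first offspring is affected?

Dalia is unaffected so carries U and received u from Maria (uu), so Dalia is Uu.
The cross gives 1/4 UU : 1/2 Uu : 1/4 uu, so P(offspring is affected) = 1/4.

1/4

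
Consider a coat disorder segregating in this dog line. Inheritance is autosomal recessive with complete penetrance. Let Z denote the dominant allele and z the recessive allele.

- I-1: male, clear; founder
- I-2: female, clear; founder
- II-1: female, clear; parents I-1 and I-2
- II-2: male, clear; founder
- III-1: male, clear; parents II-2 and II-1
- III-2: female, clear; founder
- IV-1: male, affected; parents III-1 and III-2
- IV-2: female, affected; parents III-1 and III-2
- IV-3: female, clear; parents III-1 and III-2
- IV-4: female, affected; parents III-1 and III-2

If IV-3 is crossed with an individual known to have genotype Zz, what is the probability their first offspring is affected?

1/6

III-1 is clear so carries Z and passed z to IV-1 (zz), so III-1 is Zz.
III-2 is clear so carries Z and passed z to IV-1 (zz), so III-2 is Zz.
IV-3 is a clear offspring of III-1 (Zz) × III-2 (Zz), whose cross gives 1/4 ZZ : 1/2 Zz : 1/4 zz; conditioning on being clear, IV-3 is ZZ with probability 1/3, Zz with probability 2/3.
Summing over parental genotype combinations, P(offspring is affected) = 2/3·1/4 = 1/6.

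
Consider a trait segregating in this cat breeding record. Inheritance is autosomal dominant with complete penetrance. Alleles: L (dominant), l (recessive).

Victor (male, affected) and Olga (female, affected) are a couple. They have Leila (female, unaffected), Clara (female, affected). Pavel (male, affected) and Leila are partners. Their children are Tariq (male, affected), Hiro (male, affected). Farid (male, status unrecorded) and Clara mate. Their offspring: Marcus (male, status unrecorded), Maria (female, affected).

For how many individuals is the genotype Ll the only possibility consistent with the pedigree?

4

Obligate heterozygotes: Victor is affected so carries L and passed l to Leila (ll), so Victor is Ll; Olga is affected so carries L and passed l to Leila (ll), so Olga is Ll; Tariq is affected so carries L and received l from Leila (ll), so Tariq is Ll; Hiro is affected so carries L and received l from Leila (ll), so Hiro is Ll.
Every other individual is either homozygous by phenotype or has at least one consistent homozygous assignment, so the count is 4.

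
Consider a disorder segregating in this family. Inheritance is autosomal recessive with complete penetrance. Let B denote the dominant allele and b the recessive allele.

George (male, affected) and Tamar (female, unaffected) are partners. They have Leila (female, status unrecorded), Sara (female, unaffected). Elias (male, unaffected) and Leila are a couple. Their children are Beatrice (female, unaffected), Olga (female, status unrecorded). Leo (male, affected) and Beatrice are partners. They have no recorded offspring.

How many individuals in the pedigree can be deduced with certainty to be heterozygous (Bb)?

Obligate heterozygotes: Sara is unaffected so carries B and received b from George (bb), so Sara is Bb.
Every other individual is either homozygous by phenotype or has at least one consistent homozygous assignment, so the count is 1.

1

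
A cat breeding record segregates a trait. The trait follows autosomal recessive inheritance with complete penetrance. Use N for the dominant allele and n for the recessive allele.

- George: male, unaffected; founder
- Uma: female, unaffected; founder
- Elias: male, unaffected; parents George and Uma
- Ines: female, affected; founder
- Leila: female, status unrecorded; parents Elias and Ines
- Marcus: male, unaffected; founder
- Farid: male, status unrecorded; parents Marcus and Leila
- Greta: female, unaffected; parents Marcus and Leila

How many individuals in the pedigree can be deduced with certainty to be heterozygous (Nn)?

0

No individual's genotype is forced to Nn by the pedigree, so the count is 0.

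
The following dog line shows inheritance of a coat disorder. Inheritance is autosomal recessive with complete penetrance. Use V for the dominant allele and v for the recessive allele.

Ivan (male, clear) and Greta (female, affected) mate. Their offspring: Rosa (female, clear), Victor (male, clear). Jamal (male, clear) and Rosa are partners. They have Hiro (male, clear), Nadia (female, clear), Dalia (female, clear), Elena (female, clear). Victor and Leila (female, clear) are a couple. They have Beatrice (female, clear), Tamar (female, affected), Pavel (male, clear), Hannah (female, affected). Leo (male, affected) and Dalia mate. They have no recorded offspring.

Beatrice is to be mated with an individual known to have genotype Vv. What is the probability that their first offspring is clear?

5/6

Victor is clear so carries V and received v from Greta (vv), so Victor is Vv.
Leila is clear so carries V and passed v to Tamar (vv), so Leila is Vv.
Beatrice is a clear offspring of Victor (Vv) × Leila (Vv), whose cross gives 1/4 VV : 1/2 Vv : 1/4 vv; conditioning on being clear, Beatrice is VV with probability 1/3, Vv with probability 2/3.
Summing over parental genotype combinations, P(offspring is clear) = 1/3·1 + 2/3·3/4 = 5/6.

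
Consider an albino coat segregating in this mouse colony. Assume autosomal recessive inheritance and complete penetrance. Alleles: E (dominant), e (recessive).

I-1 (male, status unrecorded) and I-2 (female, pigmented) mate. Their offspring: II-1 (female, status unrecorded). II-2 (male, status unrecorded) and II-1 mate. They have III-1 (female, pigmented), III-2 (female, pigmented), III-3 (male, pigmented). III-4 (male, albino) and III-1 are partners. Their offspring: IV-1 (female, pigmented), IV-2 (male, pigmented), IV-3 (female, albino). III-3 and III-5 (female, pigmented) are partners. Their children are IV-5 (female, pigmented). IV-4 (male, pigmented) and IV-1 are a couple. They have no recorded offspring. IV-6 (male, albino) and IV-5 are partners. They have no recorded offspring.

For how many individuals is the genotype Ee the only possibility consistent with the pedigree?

Obligate heterozygotes: III-1 is pigmented so carries E and passed e to IV-3 (ee), so III-1 is Ee; IV-1 is pigmented so carries E and received e from III-4 (ee), so IV-1 is Ee; IV-2 is pigmented so carries E and received e from III-4 (ee), so IV-2 is Ee.
Every other individual is either homozygous by phenotype or has at least one consistent homozygous assignment, so the count is 3.

3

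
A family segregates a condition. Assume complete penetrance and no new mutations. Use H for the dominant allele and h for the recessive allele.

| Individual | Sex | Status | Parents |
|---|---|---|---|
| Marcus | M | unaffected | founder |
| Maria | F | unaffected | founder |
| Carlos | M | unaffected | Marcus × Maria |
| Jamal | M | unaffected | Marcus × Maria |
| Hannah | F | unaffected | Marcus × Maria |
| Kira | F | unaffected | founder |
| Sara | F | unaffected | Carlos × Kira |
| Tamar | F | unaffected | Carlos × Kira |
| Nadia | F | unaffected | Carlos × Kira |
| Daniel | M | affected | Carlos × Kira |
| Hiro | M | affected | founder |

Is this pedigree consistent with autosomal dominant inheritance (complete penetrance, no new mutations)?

Under autosomal dominant, Daniel (affected, male) cannot arise from Carlos (unaffected) × Kira (unaffected).

No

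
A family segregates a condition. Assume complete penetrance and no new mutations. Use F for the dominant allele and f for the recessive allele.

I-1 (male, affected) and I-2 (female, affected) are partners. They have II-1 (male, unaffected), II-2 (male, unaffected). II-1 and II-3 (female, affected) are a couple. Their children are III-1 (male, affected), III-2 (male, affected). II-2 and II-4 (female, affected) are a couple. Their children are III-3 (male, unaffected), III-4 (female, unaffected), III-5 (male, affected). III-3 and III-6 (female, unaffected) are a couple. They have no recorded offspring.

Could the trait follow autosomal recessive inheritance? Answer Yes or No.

No

Under autosomal recessive, II-1 (unaffected, male) cannot arise from I-1 (affected) × I-2 (affected).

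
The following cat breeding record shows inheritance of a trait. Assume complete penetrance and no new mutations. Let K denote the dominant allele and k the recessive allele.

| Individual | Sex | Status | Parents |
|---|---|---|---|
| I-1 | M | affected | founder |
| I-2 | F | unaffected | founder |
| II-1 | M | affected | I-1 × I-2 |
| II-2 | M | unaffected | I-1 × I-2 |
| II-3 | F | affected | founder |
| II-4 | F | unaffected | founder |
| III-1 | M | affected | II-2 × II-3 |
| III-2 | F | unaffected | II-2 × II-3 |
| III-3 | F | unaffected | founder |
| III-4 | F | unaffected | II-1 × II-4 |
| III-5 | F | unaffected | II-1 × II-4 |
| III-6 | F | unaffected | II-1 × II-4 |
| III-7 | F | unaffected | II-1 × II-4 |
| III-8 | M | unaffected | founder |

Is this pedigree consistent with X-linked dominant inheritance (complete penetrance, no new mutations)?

Under X-linked dominant, II-1 (affected, male) cannot arise from I-1 (affected) × I-2 (unaffected).

No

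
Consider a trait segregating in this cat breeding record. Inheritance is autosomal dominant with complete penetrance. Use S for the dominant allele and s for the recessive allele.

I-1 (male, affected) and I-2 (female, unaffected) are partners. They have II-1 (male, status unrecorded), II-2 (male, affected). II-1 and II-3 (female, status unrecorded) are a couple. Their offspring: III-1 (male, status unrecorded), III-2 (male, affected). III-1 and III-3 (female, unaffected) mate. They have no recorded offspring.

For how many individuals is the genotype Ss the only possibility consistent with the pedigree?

1

Obligate heterozygotes: II-2 is affected so carries S and received s from I-2 (ss), so II-2 is Ss.
Every other individual is either homozygous by phenotype or has at least one consistent homozygous assignment, so the count is 1.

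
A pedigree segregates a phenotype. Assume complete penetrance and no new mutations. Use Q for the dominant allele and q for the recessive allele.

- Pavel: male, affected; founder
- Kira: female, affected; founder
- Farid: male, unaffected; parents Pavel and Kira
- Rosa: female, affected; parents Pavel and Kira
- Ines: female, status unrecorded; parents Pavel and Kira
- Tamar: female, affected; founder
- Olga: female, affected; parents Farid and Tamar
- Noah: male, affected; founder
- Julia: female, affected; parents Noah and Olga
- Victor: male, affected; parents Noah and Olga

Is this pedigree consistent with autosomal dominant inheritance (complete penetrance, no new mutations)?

A consistent assignment under autosomal dominant exists: Pavel Qq, Kira Qq, Farid qq, Rosa QQ, Ines QQ, Tamar QQ, Olga Qq, Noah QQ, Julia QQ, Victor QQ.
In this assignment every recorded phenotype matches its genotype and every non-founder's genotype is obtainable from its parents' genotypes, so the pedigree is consistent.

Yes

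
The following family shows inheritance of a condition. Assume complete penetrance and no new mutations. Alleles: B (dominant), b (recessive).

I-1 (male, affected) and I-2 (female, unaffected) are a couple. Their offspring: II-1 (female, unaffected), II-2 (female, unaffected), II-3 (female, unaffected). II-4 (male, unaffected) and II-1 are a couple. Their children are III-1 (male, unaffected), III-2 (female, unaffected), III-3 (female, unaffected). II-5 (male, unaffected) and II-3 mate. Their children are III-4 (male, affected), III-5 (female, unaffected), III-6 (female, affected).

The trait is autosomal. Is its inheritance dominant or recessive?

recessive

II-5 and II-3 are both unaffected yet have an affected child III-4. Under dominance, an affected child requires at least one affected parent, so the trait cannot be dominant.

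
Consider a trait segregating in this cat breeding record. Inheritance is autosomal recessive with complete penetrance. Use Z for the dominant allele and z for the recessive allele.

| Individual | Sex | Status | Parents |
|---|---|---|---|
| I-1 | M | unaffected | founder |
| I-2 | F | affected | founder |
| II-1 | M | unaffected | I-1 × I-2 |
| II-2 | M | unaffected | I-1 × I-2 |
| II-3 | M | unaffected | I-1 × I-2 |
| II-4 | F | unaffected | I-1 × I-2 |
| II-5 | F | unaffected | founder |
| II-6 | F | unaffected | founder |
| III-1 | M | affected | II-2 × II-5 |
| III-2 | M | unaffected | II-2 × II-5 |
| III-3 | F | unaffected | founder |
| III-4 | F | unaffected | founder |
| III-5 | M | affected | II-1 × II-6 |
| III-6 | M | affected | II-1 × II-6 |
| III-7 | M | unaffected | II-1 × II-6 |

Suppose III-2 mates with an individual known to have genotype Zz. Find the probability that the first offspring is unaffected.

5/6

II-2 is unaffected so carries Z and received z from I-2 (zz), so II-2 is Zz.
II-5 is unaffected so carries Z and passed z to III-1 (zz), so II-5 is Zz.
III-2 is an unaffected offspring of II-2 (Zz) × II-5 (Zz), whose cross gives 1/4 ZZ : 1/2 Zz : 1/4 zz; conditioning on being unaffected, III-2 is ZZ with probability 1/3, Zz with probability 2/3.
Summing over parental genotype combinations, P(offspring is unaffected) = 1/3·1 + 2/3·3/4 = 5/6.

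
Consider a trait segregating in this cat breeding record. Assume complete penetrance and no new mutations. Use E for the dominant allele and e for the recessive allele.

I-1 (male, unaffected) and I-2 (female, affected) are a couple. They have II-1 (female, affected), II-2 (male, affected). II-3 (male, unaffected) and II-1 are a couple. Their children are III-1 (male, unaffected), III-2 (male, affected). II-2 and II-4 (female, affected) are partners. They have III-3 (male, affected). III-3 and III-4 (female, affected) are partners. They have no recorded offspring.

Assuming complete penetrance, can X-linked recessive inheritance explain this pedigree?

Under X-linked recessive, II-1 (affected, female) cannot arise from I-1 (unaffected) × I-2 (affected).

No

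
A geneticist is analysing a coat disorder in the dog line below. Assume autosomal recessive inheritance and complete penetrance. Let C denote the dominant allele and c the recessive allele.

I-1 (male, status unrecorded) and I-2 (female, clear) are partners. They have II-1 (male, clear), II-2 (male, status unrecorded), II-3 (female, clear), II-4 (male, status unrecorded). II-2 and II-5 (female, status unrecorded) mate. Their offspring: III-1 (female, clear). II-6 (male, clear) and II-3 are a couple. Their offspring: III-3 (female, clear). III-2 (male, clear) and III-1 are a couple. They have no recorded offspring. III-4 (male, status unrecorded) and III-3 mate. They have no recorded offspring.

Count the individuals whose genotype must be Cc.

0

No individual's genotype is forced to Cc by the pedigree, so the count is 0.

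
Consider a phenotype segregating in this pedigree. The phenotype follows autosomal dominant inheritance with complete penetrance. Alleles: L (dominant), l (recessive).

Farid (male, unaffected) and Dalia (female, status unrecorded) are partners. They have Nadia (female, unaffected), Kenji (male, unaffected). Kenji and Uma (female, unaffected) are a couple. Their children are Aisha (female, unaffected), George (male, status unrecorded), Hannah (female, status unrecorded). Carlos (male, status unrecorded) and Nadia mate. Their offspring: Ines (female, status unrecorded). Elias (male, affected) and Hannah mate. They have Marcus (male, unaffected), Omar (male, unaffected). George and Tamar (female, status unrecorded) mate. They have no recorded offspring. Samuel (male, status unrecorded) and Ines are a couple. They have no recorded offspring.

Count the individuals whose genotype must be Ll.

Obligate heterozygotes: Elias is affected so carries L and passed l to Marcus (ll), so Elias is Ll.
Every other individual is either homozygous by phenotype or has at least one consistent homozygous assignment, so the count is 1.

1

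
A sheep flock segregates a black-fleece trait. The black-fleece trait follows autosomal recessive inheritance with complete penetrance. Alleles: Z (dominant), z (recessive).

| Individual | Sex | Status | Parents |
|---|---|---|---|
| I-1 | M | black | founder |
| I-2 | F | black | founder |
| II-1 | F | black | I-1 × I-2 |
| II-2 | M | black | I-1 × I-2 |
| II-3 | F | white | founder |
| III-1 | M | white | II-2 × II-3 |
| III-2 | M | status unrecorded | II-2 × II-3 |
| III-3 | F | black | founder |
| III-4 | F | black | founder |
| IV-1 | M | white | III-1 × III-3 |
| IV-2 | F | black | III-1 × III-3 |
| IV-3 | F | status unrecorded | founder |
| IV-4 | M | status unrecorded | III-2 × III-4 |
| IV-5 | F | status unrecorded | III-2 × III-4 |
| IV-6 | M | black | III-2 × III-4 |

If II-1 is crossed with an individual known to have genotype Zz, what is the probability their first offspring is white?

II-1 is black, so II-1 is zz.
The cross gives 1/2 Zz : 1/2 zz, so P(offspring is white) = 1/2.

1/2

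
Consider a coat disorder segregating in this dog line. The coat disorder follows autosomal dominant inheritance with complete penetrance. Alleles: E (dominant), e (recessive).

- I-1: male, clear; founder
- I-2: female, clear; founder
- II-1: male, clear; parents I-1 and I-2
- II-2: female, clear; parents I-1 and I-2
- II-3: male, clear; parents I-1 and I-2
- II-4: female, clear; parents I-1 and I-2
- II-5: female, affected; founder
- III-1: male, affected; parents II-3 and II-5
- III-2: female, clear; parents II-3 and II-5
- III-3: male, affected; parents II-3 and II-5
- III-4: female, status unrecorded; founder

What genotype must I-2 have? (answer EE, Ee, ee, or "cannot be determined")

ee

I-2 is clear, so I-2 is ee.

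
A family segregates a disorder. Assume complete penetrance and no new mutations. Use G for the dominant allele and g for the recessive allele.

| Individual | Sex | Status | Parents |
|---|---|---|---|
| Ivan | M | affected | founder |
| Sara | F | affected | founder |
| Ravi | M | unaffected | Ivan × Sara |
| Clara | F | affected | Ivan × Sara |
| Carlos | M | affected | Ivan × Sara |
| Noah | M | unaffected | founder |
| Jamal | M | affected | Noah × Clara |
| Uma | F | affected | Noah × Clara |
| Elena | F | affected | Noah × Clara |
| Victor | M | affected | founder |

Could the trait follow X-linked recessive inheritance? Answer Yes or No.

Under X-linked recessive, Ravi (unaffected, male) cannot arise from Ivan (affected) × Sara (affected).

No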